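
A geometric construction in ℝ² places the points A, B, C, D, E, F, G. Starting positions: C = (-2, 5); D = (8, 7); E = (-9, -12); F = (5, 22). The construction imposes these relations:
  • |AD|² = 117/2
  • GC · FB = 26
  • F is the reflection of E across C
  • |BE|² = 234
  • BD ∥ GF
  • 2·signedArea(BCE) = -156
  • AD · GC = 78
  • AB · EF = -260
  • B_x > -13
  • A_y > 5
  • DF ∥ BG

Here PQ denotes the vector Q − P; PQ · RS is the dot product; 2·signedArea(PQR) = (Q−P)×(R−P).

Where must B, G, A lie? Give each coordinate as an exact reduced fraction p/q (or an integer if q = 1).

A = (1/2, 11/2)
B = (-12, 3)
G = (-15, 18)

1. B_x = -12  [line 17·x + -7·y + 225 = 0 ∩ |BE|² = 234]
2. B_y = 3  [line 17·x + -7·y + 225 = 0 ∩ |BE|² = 234]
   → B = (-12, 3)
3. G_x = -15  [BD ∥ GF ∩ DF ∥ BG]
4. G_y = 18  [BD ∥ GF ∩ DF ∥ BG]
   → G = (-15, 18)
5. A_x = 1/2  [AD · GC = 78 ∩ AB · EF = -260]
6. A_y = 11/2  [AD · GC = 78 ∩ AB · EF = -260]
   → A = (1/2, 11/2)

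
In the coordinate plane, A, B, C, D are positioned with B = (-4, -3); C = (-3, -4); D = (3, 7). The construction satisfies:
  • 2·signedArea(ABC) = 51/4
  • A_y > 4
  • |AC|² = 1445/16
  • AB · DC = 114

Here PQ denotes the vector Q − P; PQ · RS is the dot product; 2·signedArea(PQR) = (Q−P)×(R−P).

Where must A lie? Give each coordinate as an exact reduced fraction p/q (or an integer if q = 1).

A = (5/4, 9/2)

1. A_x = 5/4  [2·signedArea(ABC) = 51/4 ∩ AB · DC = 114]
2. A_y = 9/2  [2·signedArea(ABC) = 51/4 ∩ AB · DC = 114]
   → A = (5/4, 9/2)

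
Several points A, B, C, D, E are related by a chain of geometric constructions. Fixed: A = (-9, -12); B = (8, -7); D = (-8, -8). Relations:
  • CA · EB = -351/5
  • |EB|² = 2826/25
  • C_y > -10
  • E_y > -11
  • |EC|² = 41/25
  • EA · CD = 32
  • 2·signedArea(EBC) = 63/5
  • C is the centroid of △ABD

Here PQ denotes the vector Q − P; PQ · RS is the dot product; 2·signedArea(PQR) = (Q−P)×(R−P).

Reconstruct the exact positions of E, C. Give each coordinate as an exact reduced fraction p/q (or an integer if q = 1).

1. C_x = -3  [C is the centroid of △ABD]
2. C_y = -9  [C is the centroid of △ABD]
   → C = (-3, -9)
3. E_x = -11/5  [2·signedArea(EBC) = 63/5 ∩ CA · EB = -351/5]
4. E_y = -10  [2·signedArea(EBC) = 63/5 ∩ CA · EB = -351/5]
   → E = (-11/5, -10)

C = (-3, -9)
E = (-11/5, -10)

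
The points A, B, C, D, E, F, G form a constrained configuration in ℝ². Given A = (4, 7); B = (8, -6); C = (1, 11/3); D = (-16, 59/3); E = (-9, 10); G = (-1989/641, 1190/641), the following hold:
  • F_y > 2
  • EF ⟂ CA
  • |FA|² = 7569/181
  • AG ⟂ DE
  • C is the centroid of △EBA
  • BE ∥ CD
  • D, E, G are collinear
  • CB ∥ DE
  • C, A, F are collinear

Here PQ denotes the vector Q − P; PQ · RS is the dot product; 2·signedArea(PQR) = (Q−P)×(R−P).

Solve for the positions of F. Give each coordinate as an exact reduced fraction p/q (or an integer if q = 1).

1. F_x = -59/181  [C, A, F are collinear ∩ EF ⟂ CA]
2. F_y = 397/181  [C, A, F are collinear ∩ EF ⟂ CA]
   → F = (-59/181, 397/181)

F = (-59/181, 397/181)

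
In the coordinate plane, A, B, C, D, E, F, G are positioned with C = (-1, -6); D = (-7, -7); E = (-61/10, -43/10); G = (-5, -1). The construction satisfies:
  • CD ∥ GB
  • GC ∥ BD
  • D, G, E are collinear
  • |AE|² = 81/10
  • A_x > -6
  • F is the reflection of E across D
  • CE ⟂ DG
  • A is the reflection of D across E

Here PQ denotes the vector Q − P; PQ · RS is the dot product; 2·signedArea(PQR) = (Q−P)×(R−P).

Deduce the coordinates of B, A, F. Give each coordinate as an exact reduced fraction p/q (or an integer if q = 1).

A = (-26/5, -8/5)
B = (-11, -2)
F = (-79/10, -97/10)

1. B_x = -11  [GC ∥ BD ∩ CD ∥ GB]
2. B_y = -2  [GC ∥ BD ∩ CD ∥ GB]
   → B = (-11, -2)
3. A_x = -26/5  [A is the reflection of D across E]
4. A_y = -8/5  [A is the reflection of D across E]
   → A = (-26/5, -8/5)
5. F_x = -79/10  [F is the reflection of E across D]
6. F_y = -97/10  [F is the reflection of E across D]
   → F = (-79/10, -97/10)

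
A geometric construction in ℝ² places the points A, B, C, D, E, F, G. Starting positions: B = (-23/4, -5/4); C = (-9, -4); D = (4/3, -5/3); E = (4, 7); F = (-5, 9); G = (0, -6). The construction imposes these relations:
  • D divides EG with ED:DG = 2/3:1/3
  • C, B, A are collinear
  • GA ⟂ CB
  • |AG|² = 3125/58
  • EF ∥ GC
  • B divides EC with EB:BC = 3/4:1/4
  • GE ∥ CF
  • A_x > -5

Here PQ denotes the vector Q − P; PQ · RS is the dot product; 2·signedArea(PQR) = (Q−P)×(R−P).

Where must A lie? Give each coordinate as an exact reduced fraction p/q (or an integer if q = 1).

A = (-275/58, -23/58)

1. A_x = -275/58  [C, B, A are collinear ∩ GA ⟂ CB]
2. A_y = -23/58  [C, B, A are collinear ∩ GA ⟂ CB]
   → A = (-275/58, -23/58)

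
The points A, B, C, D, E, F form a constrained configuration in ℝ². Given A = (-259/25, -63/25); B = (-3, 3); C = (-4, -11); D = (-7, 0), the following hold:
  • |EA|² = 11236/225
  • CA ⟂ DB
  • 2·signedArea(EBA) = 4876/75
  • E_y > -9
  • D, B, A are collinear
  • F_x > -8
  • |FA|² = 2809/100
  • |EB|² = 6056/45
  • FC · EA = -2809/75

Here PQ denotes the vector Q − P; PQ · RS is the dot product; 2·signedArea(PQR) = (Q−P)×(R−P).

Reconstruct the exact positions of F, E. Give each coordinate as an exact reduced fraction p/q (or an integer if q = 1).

E = (-153/25, -613/75)
F = (-359/50, -169/25)

1. E_x = -153/25  [line 138/25·x + -184/25·y + -1978/75 = 0 ∩ |EA|² = 11236/225]
2. E_y = -613/75  [line 138/25·x + -184/25·y + -1978/75 = 0 ∩ |EA|² = 11236/225]
   → E = (-153/25, -613/75)
3. F_x = -359/50  [line 106/25·x + -424/75·y + -583/75 = 0 ∩ |FA|² = 2809/100]
4. F_y = -169/25  [line 106/25·x + -424/75·y + -583/75 = 0 ∩ |FA|² = 2809/100]
   → F = (-359/50, -169/25)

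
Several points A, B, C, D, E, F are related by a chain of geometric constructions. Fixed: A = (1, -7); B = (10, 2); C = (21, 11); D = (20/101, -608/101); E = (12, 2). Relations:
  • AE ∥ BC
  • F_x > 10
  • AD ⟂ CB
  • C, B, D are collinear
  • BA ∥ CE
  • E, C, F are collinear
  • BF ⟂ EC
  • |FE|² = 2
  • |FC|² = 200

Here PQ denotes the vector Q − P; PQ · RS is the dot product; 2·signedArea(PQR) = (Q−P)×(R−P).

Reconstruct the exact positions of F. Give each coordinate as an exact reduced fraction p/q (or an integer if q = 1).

F = (11, 1)

1. F_x = 11  [E, C, F are collinear ∩ BF ⟂ EC]
2. F_y = 1  [E, C, F are collinear ∩ BF ⟂ EC]
   → F = (11, 1)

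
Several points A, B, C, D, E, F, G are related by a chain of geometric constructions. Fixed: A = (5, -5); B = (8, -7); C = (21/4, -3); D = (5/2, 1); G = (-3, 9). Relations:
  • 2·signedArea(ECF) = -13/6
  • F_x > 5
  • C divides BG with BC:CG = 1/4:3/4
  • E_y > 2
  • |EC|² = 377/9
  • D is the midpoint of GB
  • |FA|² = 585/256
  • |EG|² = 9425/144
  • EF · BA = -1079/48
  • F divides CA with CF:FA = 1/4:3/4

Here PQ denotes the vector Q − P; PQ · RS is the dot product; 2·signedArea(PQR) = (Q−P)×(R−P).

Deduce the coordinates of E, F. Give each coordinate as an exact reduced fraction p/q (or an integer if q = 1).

E = (19/12, 7/3)
F = (83/16, -7/2)

1. F_x = 83/16  [F divides CA with CF:FA = 1/4:3/4]
2. F_y = -7/2  [F divides CA with CF:FA = 1/4:3/4]
   → F = (83/16, -7/2)
3. E_x = 19/12  [EF · BA = -1079/48 ∩ 2·signedArea(ECF) = -13/6]
4. E_y = 7/3  [EF · BA = -1079/48 ∩ 2·signedArea(ECF) = -13/6]
   → E = (19/12, 7/3)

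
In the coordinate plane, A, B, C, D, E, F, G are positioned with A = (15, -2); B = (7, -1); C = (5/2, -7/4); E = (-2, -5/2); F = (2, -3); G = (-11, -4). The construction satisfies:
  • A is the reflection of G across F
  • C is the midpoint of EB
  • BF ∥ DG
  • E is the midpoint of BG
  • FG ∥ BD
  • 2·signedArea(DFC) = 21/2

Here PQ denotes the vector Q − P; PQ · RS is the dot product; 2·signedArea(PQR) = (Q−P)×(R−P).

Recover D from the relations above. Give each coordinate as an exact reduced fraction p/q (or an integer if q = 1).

1. D_x = -6  [BF ∥ DG ∩ FG ∥ BD]
2. D_y = -2  [BF ∥ DG ∩ FG ∥ BD]
   → D = (-6, -2)

D = (-6, -2)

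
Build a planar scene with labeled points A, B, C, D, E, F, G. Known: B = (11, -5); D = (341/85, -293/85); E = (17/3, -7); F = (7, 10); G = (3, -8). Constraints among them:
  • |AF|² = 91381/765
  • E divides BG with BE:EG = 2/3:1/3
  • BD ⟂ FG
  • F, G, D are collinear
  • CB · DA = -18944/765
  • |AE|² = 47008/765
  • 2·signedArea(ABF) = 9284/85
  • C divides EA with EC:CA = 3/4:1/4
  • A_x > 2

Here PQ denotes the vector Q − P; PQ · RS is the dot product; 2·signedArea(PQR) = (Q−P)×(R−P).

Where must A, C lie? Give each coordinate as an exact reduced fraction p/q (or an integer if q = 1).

1. A_x = 601/255  [line -15·x + -4·y + 3041/85 = 0 ∩ |AF|² = 91381/765]
2. A_y = 9/85  [line -15·x + -4·y + 3041/85 = 0 ∩ |AF|² = 91381/765]
   → A = (601/255, 9/85)
3. C_x = 812/255  [C divides EA with EC:CA = 3/4:1/4]
4. C_y = -142/85  [C divides EA with EC:CA = 3/4:1/4]
   → C = (812/255, -142/85)

A = (601/255, 9/85)
C = (812/255, -142/85)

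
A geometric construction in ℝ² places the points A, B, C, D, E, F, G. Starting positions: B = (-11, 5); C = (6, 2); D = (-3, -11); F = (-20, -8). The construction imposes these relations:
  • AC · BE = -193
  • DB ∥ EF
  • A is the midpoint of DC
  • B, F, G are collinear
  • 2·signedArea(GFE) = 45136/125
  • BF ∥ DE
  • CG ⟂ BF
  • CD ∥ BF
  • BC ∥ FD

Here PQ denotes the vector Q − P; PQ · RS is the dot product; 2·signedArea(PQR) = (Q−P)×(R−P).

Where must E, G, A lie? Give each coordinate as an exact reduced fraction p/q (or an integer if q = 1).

1. E_x = -12  [DB ∥ EF ∩ BF ∥ DE]
2. E_y = -24  [DB ∥ EF ∩ BF ∥ DE]
   → E = (-12, -24)
3. G_x = -862/125  [B, F, G are collinear ∩ CG ⟂ BF]
4. G_y = 1366/125  [B, F, G are collinear ∩ CG ⟂ BF]
   → G = (-862/125, 1366/125)
5. A_x = 3/2  [A is the midpoint of DC]
6. A_y = -9/2  [A is the midpoint of DC]
   → A = (3/2, -9/2)

A = (3/2, -9/2)
E = (-12, -24)
G = (-862/125, 1366/125)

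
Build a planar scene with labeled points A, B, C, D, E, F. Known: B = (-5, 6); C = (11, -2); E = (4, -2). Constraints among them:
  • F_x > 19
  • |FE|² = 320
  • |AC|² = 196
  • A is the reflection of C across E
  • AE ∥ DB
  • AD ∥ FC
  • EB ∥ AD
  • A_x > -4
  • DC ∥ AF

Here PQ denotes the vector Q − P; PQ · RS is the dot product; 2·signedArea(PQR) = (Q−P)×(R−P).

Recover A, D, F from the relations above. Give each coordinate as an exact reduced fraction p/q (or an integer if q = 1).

1. A_x = -3  [A is the reflection of C across E]
2. A_y = -2  [A is the reflection of C across E]
   → A = (-3, -2)
3. D_x = -12  [AE ∥ DB ∩ EB ∥ AD]
4. D_y = 6  [AE ∥ DB ∩ EB ∥ AD]
   → D = (-12, 6)
5. F_x = 20  [AD ∥ FC ∩ DC ∥ AF]
6. F_y = -10  [AD ∥ FC ∩ DC ∥ AF]
   → F = (20, -10)

A = (-3, -2)
D = (-12, 6)
F = (20, -10)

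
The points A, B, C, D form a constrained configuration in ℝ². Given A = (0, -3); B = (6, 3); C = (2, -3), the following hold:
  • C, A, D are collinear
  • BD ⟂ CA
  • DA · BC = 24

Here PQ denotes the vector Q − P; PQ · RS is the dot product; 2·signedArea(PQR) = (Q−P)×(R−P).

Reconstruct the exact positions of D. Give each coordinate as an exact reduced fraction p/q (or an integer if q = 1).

D = (6, -3)

1. D_x = 6  [C, A, D are collinear ∩ BD ⟂ CA]
2. D_y = -3  [C, A, D are collinear ∩ BD ⟂ CA]
   → D = (6, -3)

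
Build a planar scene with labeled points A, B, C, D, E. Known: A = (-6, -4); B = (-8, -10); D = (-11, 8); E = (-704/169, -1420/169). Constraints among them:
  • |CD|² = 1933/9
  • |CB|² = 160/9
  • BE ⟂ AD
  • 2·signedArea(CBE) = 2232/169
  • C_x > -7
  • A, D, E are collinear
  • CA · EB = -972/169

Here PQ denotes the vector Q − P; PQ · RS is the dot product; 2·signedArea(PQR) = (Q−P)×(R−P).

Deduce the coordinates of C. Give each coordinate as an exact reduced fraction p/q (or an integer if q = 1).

C = (-20/3, -6)

1. C_x = -20/3  [2·signedArea(CBE) = 2232/169 ∩ CA · EB = -972/169]
2. C_y = -6  [2·signedArea(CBE) = 2232/169 ∩ CA · EB = -972/169]
   → C = (-20/3, -6)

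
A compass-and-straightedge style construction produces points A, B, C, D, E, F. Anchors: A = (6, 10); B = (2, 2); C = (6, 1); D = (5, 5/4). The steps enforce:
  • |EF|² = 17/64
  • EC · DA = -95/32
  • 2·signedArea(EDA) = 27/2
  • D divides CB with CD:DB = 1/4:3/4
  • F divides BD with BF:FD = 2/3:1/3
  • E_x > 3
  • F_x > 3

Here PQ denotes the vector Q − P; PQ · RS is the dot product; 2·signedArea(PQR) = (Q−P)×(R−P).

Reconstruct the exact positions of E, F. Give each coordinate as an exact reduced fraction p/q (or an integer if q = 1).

1. E_x = 7/2  [2·signedArea(EDA) = 27/2 ∩ EC · DA = -95/32]
2. E_y = 13/8  [2·signedArea(EDA) = 27/2 ∩ EC · DA = -95/32]
   → E = (7/2, 13/8)
3. F_x = 4  [F divides BD with BF:FD = 2/3:1/3]
4. F_y = 3/2  [F divides BD with BF:FD = 2/3:1/3]
   → F = (4, 3/2)

E = (7/2, 13/8)
F = (4, 3/2)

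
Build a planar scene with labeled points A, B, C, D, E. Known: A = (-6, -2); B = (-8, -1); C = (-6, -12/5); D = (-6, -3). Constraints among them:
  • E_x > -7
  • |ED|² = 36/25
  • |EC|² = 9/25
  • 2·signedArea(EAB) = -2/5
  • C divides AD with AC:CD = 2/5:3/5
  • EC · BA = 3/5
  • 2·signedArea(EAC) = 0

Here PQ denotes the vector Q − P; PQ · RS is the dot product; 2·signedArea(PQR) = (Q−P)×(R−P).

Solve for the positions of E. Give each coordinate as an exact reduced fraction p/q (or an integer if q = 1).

E = (-6, -9/5)

1. E_x = -6  [2·signedArea(EAC) = 0 ∩ EC · BA = 3/5]
2. E_y = -9/5  [2·signedArea(EAC) = 0 ∩ EC · BA = 3/5]
   → E = (-6, -9/5)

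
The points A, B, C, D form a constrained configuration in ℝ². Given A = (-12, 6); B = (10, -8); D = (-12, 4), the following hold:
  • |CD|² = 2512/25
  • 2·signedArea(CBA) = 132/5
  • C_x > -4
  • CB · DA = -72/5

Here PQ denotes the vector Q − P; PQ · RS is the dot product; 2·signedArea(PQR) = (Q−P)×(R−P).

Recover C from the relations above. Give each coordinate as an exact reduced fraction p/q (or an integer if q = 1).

C = (-16/5, -4/5)

1. C_x = -16/5  [CB · DA = -72/5 ∩ 2·signedArea(CBA) = 132/5]
2. C_y = -4/5  [CB · DA = -72/5 ∩ 2·signedArea(CBA) = 132/5]
   → C = (-16/5, -4/5)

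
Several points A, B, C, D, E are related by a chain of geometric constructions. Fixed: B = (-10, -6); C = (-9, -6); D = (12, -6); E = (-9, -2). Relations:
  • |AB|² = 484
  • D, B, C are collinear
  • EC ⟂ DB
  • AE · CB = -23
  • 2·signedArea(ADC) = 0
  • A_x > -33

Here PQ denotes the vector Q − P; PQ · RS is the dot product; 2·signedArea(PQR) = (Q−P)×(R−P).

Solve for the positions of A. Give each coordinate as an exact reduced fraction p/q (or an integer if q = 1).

A = (-32, -6)

1. A_x = -32  [2·signedArea(ADC) = 0 ∩ AE · CB = -23]
2. A_y = -6  [2·signedArea(ADC) = 0 ∩ AE · CB = -23]
   → A = (-32, -6)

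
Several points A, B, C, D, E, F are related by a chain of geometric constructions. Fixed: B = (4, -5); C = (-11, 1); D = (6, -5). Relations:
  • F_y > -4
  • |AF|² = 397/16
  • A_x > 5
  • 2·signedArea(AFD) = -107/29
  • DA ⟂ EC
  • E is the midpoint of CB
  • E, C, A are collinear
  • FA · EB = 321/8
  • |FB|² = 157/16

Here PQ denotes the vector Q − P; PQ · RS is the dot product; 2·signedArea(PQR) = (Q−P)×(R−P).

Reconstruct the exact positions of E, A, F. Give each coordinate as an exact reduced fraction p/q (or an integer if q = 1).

A = (166/29, -165/29)
E = (-7/2, -2)
F = (5/4, -7/2)

1. E_x = -7/2  [E is the midpoint of CB]
2. E_y = -2  [E is the midpoint of CB]
   → E = (-7/2, -2)
3. A_x = 166/29  [E, C, A are collinear ∩ DA ⟂ EC]
4. A_y = -165/29  [E, C, A are collinear ∩ DA ⟂ EC]
   → A = (166/29, -165/29)
5. F_x = 5/4  [line -15/2·x + 3·y + 159/8 = 0 ∩ |FB|² = 157/16]
6. F_y = -7/2  [line -15/2·x + 3·y + 159/8 = 0 ∩ |FB|² = 157/16]
   → F = (5/4, -7/2)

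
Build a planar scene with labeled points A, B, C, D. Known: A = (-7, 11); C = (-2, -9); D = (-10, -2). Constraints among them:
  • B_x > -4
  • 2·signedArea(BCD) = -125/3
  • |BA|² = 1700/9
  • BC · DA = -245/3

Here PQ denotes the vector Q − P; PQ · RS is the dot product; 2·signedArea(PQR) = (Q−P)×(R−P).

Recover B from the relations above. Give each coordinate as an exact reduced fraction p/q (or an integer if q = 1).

1. B_x = -11/3  [BC · DA = -245/3 ∩ 2·signedArea(BCD) = -125/3]
2. B_y = -7/3  [BC · DA = -245/3 ∩ 2·signedArea(BCD) = -125/3]
   → B = (-11/3, -7/3)

B = (-11/3, -7/3)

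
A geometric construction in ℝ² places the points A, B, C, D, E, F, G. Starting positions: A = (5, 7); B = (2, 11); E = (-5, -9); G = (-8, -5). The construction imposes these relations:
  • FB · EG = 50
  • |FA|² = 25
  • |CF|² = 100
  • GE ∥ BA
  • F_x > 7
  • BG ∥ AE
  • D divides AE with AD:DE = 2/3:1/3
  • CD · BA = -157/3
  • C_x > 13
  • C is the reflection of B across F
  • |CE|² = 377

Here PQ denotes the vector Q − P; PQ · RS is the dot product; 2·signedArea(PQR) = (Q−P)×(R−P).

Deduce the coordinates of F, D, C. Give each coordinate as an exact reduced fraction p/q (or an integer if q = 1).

C = (14, -5)
D = (-5/3, -11/3)
F = (8, 3)

1. F_x = 8  [line 3·x + -4·y + -12 = 0 ∩ |FA|² = 25]
2. F_y = 3  [line 3·x + -4·y + -12 = 0 ∩ |FA|² = 25]
   → F = (8, 3)
3. D_x = -5/3  [D divides AE with AD:DE = 2/3:1/3]
4. D_y = -11/3  [D divides AE with AD:DE = 2/3:1/3]
   → D = (-5/3, -11/3)
5. C_x = 14  [C is the reflection of B across F]
6. C_y = -5  [C is the reflection of B across F]
   → C = (14, -5)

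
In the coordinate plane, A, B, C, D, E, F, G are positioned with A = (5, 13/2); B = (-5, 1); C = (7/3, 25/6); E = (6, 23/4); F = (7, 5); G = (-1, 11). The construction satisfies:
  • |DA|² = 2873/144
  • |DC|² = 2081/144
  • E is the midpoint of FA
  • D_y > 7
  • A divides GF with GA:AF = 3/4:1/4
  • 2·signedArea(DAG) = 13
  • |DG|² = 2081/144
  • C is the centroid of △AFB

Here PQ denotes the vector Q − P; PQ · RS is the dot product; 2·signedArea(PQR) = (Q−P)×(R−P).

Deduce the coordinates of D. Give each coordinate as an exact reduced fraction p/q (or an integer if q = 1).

D = (2/3, 91/12)

1. D_x = 2/3  [line -9/2·x + -6·y + 97/2 = 0 ∩ |DC|² = 2081/144]
2. D_y = 91/12  [line -9/2·x + -6·y + 97/2 = 0 ∩ |DC|² = 2081/144]
   → D = (2/3, 91/12)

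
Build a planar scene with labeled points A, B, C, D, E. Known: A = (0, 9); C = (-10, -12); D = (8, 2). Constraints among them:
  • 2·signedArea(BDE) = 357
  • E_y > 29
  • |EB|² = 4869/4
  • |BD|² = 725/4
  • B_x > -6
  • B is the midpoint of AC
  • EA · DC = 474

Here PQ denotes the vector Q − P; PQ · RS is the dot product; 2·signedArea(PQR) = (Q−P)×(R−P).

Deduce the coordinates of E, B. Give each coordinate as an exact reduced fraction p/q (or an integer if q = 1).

B = (-5, -3/2)
E = (10, 30)

1. B_x = -5  [B is the midpoint of AC]
2. B_y = -3/2  [B is the midpoint of AC]
   → B = (-5, -3/2)
3. E_x = 10  [EA · DC = 474 ∩ 2·signedArea(BDE) = 357]
4. E_y = 30  [EA · DC = 474 ∩ 2·signedArea(BDE) = 357]
   → E = (10, 30)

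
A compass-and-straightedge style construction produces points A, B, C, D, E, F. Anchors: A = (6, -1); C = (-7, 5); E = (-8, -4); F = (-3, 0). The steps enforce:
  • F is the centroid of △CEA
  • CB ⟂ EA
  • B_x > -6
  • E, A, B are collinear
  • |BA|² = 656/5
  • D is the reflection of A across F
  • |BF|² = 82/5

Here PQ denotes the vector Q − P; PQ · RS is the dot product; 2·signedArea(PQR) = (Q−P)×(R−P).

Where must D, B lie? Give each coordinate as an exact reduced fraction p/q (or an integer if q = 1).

1. D_x = -12  [D is the reflection of A across F]
2. D_y = 1  [D is the reflection of A across F]
   → D = (-12, 1)
3. B_x = -26/5  [E, A, B are collinear ∩ CB ⟂ EA]
4. B_y = -17/5  [E, A, B are collinear ∩ CB ⟂ EA]
   → B = (-26/5, -17/5)

B = (-26/5, -17/5)
D = (-12, 1)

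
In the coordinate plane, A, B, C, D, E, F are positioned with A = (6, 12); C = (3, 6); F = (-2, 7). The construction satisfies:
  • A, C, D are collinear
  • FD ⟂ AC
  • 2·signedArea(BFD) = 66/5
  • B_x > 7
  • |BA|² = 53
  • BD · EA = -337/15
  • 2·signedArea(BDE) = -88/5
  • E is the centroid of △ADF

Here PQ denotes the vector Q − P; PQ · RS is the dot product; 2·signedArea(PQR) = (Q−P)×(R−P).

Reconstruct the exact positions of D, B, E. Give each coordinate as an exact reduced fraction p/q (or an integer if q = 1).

B = (8, 5)
D = (12/5, 24/5)
E = (32/15, 119/15)

1. D_x = 12/5  [A, C, D are collinear ∩ FD ⟂ AC]
2. D_y = 24/5  [A, C, D are collinear ∩ FD ⟂ AC]
   → D = (12/5, 24/5)
3. B_x = 8  [line 11/5·x + 22/5·y + -198/5 = 0 ∩ |BA|² = 53]
4. B_y = 5  [line 11/5·x + 22/5·y + -198/5 = 0 ∩ |BA|² = 53]
   → B = (8, 5)
5. E_x = 32/15  [E is the centroid of △ADF]
6. E_y = 119/15  [E is the centroid of △ADF]
   → E = (32/15, 119/15)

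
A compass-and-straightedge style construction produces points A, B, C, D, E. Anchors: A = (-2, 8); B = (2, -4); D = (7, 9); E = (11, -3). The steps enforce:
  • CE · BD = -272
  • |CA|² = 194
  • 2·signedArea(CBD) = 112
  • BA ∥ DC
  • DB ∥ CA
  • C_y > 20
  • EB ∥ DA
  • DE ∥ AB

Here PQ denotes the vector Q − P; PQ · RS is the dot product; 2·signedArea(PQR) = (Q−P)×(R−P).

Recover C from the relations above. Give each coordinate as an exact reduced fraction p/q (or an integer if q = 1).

C = (3, 21)

1. C_x = 3  [DB ∥ CA ∩ BA ∥ DC]
2. C_y = 21  [DB ∥ CA ∩ BA ∥ DC]
   → C = (3, 21)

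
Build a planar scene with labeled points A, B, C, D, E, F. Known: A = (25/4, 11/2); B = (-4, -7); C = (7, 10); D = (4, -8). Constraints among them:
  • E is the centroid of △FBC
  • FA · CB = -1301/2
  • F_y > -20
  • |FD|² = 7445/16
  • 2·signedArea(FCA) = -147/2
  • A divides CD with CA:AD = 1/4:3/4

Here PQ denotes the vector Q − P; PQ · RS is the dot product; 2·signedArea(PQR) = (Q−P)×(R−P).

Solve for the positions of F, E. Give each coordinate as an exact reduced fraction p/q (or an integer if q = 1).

1. F_x = -57/4  [2·signedArea(FCA) = -147/2 ∩ FA · CB = -1301/2]
2. F_y = -39/2  [2·signedArea(FCA) = -147/2 ∩ FA · CB = -1301/2]
   → F = (-57/4, -39/2)
3. E_x = -15/4  [E is the centroid of △FBC]
4. E_y = -11/2  [E is the centroid of △FBC]
   → E = (-15/4, -11/2)

E = (-15/4, -11/2)
F = (-57/4, -39/2)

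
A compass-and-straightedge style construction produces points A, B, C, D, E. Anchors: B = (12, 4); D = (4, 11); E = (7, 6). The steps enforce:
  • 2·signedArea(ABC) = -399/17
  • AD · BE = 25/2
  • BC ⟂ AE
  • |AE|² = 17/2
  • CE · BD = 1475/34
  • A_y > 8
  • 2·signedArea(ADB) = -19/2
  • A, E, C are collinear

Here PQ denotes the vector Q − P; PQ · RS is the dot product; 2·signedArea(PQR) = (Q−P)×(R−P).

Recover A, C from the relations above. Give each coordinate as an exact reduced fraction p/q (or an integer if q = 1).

1. A_x = 11/2  [AD · BE = 25/2 ∩ 2·signedArea(ADB) = -19/2]
2. A_y = 17/2  [AD · BE = 25/2 ∩ 2·signedArea(ADB) = -19/2]
   → A = (11/2, 17/2)
3. C_x = 313/34  [A, E, C are collinear ∩ BC ⟂ AE]
4. C_y = 79/34  [A, E, C are collinear ∩ BC ⟂ AE]
   → C = (313/34, 79/34)

A = (11/2, 17/2)
C = (313/34, 79/34)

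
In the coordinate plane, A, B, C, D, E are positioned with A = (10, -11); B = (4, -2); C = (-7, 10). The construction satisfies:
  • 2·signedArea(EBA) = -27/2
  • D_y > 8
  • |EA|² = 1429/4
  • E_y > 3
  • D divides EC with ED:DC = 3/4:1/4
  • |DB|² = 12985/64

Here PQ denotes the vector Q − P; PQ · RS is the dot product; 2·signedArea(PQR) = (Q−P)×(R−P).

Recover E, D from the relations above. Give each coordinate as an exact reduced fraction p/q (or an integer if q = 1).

1. E_x = -3/2  [line 9·x + 6·y + -21/2 = 0 ∩ |EA|² = 1429/4]
2. E_y = 4  [line 9·x + 6·y + -21/2 = 0 ∩ |EA|² = 1429/4]
   → E = (-3/2, 4)
3. D_x = -45/8  [D divides EC with ED:DC = 3/4:1/4]
4. D_y = 17/2  [D divides EC with ED:DC = 3/4:1/4]
   → D = (-45/8, 17/2)

D = (-45/8, 17/2)
E = (-3/2, 4)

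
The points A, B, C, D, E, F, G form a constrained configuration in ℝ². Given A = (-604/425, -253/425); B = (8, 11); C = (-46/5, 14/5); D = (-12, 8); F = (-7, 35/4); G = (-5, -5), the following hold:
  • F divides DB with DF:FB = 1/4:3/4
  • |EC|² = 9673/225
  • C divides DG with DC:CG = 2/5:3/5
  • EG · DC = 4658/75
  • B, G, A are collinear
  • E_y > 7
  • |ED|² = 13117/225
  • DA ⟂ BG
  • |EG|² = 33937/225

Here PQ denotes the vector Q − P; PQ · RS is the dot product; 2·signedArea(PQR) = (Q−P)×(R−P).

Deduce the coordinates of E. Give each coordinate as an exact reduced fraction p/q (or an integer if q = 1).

1. E_x = -22/5  [line -14/5·x + 26/5·y + -3758/75 = 0 ∩ |EG|² = 33937/225]
2. E_y = 109/15  [line -14/5·x + 26/5·y + -3758/75 = 0 ∩ |EG|² = 33937/225]
   → E = (-22/5, 109/15)

E = (-22/5, 109/15)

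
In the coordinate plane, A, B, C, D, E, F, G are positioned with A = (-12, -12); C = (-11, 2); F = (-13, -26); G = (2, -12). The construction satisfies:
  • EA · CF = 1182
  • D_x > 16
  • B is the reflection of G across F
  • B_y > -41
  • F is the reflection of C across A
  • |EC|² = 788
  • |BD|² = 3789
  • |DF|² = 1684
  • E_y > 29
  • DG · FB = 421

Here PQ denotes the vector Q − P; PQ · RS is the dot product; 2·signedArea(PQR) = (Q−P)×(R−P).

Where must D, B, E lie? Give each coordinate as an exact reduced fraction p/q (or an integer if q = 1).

1. B_x = -28  [B is the reflection of G across F]
2. B_y = -40  [B is the reflection of G across F]
   → B = (-28, -40)
3. E_x = -9  [line 2·x + 28·y + -822 = 0 ∩ |EC|² = 788]
4. E_y = 30  [line 2·x + 28·y + -822 = 0 ∩ |EC|² = 788]
   → E = (-9, 30)
5. D_x = 17  [line 15·x + 14·y + -283 = 0 ∩ |DF|² = 1684]
6. D_y = 2  [line 15·x + 14·y + -283 = 0 ∩ |DF|² = 1684]
   → D = (17, 2)

B = (-28, -40)
D = (17, 2)
E = (-9, 30)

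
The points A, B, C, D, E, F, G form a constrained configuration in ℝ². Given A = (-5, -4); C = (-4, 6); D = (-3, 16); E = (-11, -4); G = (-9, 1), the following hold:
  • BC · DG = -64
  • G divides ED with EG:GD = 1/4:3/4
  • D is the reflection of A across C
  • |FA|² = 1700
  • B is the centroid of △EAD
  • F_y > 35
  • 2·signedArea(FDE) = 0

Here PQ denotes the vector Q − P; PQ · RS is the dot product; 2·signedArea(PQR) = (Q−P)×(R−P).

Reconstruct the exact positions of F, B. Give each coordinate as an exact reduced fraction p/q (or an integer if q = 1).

1. F_x = 5  [line 20·x + -8·y + 188 = 0 ∩ |FA|² = 1700]
2. F_y = 36  [line 20·x + -8·y + 188 = 0 ∩ |FA|² = 1700]
   → F = (5, 36)
3. B_x = -19/3  [B is the centroid of △EAD]
4. B_y = 8/3  [B is the centroid of △EAD]
   → B = (-19/3, 8/3)

B = (-19/3, 8/3)
F = (5, 36)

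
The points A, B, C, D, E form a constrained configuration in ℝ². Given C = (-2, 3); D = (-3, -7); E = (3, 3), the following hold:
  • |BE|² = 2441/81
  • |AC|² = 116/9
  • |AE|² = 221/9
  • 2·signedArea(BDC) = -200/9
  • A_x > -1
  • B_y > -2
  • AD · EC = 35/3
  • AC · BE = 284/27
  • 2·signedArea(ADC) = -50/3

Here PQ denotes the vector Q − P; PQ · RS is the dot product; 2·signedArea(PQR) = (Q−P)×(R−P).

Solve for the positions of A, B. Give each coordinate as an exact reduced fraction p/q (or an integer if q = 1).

A = (-2/3, -1/3)
B = (-2/9, -13/9)

1. A_x = -2/3  [AD · EC = 35/3 ∩ 2·signedArea(ADC) = -50/3]
2. A_y = -1/3  [AD · EC = 35/3 ∩ 2·signedArea(ADC) = -50/3]
   → A = (-2/3, -1/3)
3. B_x = -2/9  [AC · BE = 284/27 ∩ 2·signedArea(BDC) = -200/9]
4. B_y = -13/9  [AC · BE = 284/27 ∩ 2·signedArea(BDC) = -200/9]
   → B = (-2/9, -13/9)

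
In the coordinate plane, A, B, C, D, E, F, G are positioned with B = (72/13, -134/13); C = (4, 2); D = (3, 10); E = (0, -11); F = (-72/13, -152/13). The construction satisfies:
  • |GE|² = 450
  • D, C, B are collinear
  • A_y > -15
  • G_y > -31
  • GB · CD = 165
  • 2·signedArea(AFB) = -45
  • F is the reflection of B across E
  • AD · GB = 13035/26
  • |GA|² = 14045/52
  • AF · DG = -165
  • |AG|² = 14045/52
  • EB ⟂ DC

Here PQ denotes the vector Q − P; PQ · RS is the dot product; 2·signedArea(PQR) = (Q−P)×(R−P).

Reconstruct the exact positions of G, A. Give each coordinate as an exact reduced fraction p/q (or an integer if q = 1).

A = (157/26, -186/13)
G = (105/13, -398/13)

1. G_x = 105/13  [line 1·x + -8·y + -253 = 0 ∩ |GE|² = 450]
2. G_y = -398/13  [line 1·x + -8·y + -253 = 0 ∩ |GE|² = 450]
   → G = (105/13, -398/13)
3. A_x = 157/26  [line 33/13·x + -264/13·y + -7953/26 = 0 ∩ |GA|² = 14045/52]
4. A_y = -186/13  [line 33/13·x + -264/13·y + -7953/26 = 0 ∩ |GA|² = 14045/52]
   → A = (157/26, -186/13)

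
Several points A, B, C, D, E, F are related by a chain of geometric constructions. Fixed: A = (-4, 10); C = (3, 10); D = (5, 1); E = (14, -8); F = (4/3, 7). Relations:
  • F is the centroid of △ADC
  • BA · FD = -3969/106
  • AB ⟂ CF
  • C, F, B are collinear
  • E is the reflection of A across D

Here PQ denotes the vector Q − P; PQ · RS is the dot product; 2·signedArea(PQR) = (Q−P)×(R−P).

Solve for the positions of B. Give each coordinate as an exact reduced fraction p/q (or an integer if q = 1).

1. B_x = 143/106  [C, F, B are collinear ∩ AB ⟂ CF]
2. B_y = 745/106  [C, F, B are collinear ∩ AB ⟂ CF]
   → B = (143/106, 745/106)

B = (143/106, 745/106)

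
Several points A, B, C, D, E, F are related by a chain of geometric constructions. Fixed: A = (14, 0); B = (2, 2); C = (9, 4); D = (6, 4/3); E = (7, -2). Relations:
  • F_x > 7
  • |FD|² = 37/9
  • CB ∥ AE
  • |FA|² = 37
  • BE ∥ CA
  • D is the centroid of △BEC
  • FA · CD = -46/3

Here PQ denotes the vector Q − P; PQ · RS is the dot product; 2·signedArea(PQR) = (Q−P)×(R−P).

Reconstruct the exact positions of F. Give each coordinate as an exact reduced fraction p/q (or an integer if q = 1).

F = (8, 1)

1. F_x = 8  [line 3·x + 8/3·y + -80/3 = 0 ∩ |FD|² = 37/9]
2. F_y = 1  [line 3·x + 8/3·y + -80/3 = 0 ∩ |FD|² = 37/9]
   → F = (8, 1)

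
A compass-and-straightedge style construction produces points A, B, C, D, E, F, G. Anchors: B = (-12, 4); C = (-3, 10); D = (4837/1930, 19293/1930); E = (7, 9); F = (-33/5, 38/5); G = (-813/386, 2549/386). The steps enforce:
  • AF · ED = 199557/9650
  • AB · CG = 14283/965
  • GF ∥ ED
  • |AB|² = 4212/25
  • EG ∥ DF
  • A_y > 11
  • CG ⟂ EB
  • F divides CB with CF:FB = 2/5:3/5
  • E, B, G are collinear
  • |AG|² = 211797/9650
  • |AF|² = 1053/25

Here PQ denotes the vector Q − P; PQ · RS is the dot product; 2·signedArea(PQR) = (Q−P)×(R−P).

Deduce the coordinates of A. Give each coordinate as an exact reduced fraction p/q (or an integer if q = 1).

1. A_x = -6/5  [AB · CG = 14283/965 ∩ AF · ED = 199557/9650]
2. A_y = 56/5  [AB · CG = 14283/965 ∩ AF · ED = 199557/9650]
   → A = (-6/5, 56/5)

A = (-6/5, 56/5)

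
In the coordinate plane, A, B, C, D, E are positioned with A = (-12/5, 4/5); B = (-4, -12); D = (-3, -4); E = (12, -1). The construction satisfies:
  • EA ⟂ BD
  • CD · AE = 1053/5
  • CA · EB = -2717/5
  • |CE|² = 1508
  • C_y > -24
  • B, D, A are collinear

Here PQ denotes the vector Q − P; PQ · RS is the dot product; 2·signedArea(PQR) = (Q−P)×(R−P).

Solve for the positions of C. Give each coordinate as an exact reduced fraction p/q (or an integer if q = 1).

C = (-20, -23)

1. C_x = -20  [CA · EB = -2717/5 ∩ CD · AE = 1053/5]
2. C_y = -23  [CA · EB = -2717/5 ∩ CD · AE = 1053/5]
   → C = (-20, -23)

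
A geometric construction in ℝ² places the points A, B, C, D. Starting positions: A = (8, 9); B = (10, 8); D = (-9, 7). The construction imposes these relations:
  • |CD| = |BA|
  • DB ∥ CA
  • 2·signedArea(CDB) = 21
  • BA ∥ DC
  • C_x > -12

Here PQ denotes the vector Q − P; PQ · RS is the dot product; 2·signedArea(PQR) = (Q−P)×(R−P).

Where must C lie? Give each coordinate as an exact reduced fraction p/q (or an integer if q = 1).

1. C_x = -11  [DB ∥ CA ∩ BA ∥ DC]
2. C_y = 8  [DB ∥ CA ∩ BA ∥ DC]
   → C = (-11, 8)

C = (-11, 8)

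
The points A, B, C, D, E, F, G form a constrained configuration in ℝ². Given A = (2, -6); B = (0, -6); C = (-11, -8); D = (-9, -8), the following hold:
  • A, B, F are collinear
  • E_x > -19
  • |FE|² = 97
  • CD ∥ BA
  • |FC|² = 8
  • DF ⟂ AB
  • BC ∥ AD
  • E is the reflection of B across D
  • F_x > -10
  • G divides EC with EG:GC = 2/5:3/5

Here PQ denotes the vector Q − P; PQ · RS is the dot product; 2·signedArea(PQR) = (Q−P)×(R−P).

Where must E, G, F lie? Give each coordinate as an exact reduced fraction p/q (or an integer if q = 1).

E = (-18, -10)
F = (-9, -6)
G = (-76/5, -46/5)

1. E_x = -18  [E is the reflection of B across D]
2. E_y = -10  [E is the reflection of B across D]
   → E = (-18, -10)
3. G_x = -76/5  [G divides EC with EG:GC = 2/5:3/5]
4. G_y = -46/5  [G divides EC with EG:GC = 2/5:3/5]
   → G = (-76/5, -46/5)
5. F_x = -9  [A, B, F are collinear ∩ DF ⟂ AB]
6. F_y = -6  [A, B, F are collinear ∩ DF ⟂ AB]
   → F = (-9, -6)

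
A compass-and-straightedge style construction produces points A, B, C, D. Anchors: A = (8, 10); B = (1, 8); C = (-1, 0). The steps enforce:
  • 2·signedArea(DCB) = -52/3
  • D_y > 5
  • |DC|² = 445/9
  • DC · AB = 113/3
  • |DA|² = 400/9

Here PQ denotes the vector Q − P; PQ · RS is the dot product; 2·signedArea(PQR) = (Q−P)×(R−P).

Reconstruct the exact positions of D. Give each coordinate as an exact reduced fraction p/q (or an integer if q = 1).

D = (8/3, 6)

1. D_x = 8/3  [DC · AB = 113/3 ∩ 2·signedArea(DCB) = -52/3]
2. D_y = 6  [DC · AB = 113/3 ∩ 2·signedArea(DCB) = -52/3]
   → D = (8/3, 6)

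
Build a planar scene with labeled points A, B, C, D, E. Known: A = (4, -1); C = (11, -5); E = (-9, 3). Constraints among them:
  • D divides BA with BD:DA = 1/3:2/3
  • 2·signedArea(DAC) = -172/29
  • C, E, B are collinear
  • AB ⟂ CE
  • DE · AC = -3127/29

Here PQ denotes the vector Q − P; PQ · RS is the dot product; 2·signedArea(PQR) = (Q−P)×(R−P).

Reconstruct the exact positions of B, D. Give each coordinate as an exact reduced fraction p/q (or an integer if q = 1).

1. B_x = 104/29  [C, E, B are collinear ∩ AB ⟂ CE]
2. B_y = -59/29  [C, E, B are collinear ∩ AB ⟂ CE]
   → B = (104/29, -59/29)
3. D_x = 108/29  [D divides BA with BD:DA = 1/3:2/3]
4. D_y = -49/29  [D divides BA with BD:DA = 1/3:2/3]
   → D = (108/29, -49/29)

B = (104/29, -59/29)
D = (108/29, -49/29)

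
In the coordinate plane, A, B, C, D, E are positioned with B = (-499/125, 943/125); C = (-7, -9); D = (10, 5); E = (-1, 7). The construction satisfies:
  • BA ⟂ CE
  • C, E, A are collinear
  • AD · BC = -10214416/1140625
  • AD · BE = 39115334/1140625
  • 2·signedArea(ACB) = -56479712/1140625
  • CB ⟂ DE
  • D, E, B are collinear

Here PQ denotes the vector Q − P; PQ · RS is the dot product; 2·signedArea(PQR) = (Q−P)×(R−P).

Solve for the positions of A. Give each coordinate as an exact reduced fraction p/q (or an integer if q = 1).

1. A_x = -10859/9125  [C, E, A are collinear ∩ BA ⟂ CE]
2. A_y = 59251/9125  [C, E, A are collinear ∩ BA ⟂ CE]
   → A = (-10859/9125, 59251/9125)

A = (-10859/9125, 59251/9125)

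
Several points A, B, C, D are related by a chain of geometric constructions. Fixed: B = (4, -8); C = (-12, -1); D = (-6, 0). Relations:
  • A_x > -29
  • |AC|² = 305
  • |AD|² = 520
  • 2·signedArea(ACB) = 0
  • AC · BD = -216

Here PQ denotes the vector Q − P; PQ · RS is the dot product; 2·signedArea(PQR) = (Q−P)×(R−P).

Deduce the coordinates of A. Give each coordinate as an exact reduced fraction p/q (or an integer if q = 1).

A = (-28, 6)

1. A_x = -28  [2·signedArea(ACB) = 0 ∩ AC · BD = -216]
2. A_y = 6  [2·signedArea(ACB) = 0 ∩ AC · BD = -216]
   → A = (-28, 6)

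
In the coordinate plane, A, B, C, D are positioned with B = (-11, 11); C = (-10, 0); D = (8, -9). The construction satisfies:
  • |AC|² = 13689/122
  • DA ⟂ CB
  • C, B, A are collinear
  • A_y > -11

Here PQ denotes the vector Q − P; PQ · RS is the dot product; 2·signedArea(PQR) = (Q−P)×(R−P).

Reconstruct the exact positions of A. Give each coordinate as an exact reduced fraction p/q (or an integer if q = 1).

1. A_x = -1103/122  [C, B, A are collinear ∩ DA ⟂ CB]
2. A_y = -1287/122  [C, B, A are collinear ∩ DA ⟂ CB]
   → A = (-1103/122, -1287/122)

A = (-1103/122, -1287/122)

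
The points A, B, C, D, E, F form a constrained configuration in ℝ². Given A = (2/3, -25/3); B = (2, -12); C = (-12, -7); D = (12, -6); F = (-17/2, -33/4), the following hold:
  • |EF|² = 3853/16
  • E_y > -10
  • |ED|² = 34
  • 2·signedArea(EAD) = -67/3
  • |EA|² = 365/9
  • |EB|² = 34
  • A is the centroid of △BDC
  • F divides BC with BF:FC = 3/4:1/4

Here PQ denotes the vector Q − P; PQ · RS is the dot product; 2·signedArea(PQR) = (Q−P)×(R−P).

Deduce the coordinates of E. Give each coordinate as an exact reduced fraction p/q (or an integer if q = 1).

E = (7, -9)

1. E_x = 7  [line -7/3·x + 34/3·y + 355/3 = 0 ∩ |EA|² = 365/9]
2. E_y = -9  [line -7/3·x + 34/3·y + 355/3 = 0 ∩ |EA|² = 365/9]
   → E = (7, -9)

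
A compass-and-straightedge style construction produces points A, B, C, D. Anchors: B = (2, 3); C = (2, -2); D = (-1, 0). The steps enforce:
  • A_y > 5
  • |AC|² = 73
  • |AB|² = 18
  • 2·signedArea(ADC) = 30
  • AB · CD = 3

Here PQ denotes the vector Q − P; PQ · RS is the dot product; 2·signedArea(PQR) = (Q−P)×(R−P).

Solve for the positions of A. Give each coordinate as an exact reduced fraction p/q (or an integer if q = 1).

1. A_x = 5  [2·signedArea(ADC) = 30 ∩ AB · CD = 3]
2. A_y = 6  [2·signedArea(ADC) = 30 ∩ AB · CD = 3]
   → A = (5, 6)

A = (5, 6)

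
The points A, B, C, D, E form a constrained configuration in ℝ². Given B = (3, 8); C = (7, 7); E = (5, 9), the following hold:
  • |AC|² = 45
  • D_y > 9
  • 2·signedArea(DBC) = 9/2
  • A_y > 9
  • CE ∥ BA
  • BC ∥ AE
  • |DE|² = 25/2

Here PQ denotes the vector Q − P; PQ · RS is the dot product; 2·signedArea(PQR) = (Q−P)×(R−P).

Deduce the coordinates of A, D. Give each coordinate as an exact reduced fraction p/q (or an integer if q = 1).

A = (1, 10)
D = (3/2, 19/2)

1. A_x = 1  [BC ∥ AE ∩ CE ∥ BA]
2. A_y = 10  [BC ∥ AE ∩ CE ∥ BA]
   → A = (1, 10)
3. D_x = 3/2  [line 1·x + 4·y + -79/2 = 0 ∩ |DE|² = 25/2]
4. D_y = 19/2  [line 1·x + 4·y + -79/2 = 0 ∩ |DE|² = 25/2]
   → D = (3/2, 19/2)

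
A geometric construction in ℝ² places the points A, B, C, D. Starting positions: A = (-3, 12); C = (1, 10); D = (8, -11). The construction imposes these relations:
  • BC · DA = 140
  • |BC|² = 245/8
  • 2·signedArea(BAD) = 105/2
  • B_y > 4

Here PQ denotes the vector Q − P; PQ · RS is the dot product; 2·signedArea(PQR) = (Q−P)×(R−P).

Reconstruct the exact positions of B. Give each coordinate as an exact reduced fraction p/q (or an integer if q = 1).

B = (11/4, 19/4)

1. B_x = 11/4  [2·signedArea(BAD) = 105/2 ∩ BC · DA = 140]
2. B_y = 19/4  [2·signedArea(BAD) = 105/2 ∩ BC · DA = 140]
   → B = (11/4, 19/4)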